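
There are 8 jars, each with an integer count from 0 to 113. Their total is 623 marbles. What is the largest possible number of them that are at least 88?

If k of the values are ≥ 88, the total is ≥ 88k + 0(8 − k).
Setting 88k + 0(8 − k) ≤ 623 gives 88k ≤ 623, so k ≤ 7.
k = 7 is achieved by 7 values at 88 and 1 at 0, total 616; add 7 to one value (staying below 88) to reach 623.

7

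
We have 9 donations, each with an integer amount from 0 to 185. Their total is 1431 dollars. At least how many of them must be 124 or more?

6

Suppose at most 9 − j of them reach 124; then j values are ≤ 123 and the rest ≤ 185.
The total is then ≤ 123·j + 185·(9 − j) = 1665 − 62j. For this to be ≥ 1431 we need j ≤ 3, so at least 9 − 3 = 6 must reach 124.
Exactly 6 works: 6 values at 185 and 3 at 123 total 1479; lower one of the high values by 48 (still ≥ 124) to hit 1431.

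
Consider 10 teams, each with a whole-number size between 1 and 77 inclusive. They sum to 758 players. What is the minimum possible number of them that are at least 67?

9

Each value short of 67 is at most 66, costing at least 77 − 66 = 11 against the maximum total of 770.
We can afford to lose at most 770 − 758 = 12, so at most ⌊12/11⌋ = 1 fall short, and at least 9 are ≥ 67.
Exactly 9 works: 9 values at 77 and 1 at 66 total 759; lower one of the high values by 1 (still ≥ 67) to hit 758.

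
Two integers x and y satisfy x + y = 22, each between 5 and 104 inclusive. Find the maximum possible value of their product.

For a fixed sum, the product xy is largest when x and y are as close as possible.
Taking x = 11 and y = 11 (both in [5, 104]) gives xy = 121.

121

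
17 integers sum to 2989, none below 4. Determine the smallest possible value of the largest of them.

176

Some value must be at least ⌈2989/17⌉ = 176, since 17 × 175 = 2975 < 2989.
Taking 3 copies of 175 and 14 copies of 176 gives exactly 2989, so 176 is attained.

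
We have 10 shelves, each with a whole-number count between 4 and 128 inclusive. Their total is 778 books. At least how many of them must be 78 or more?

Each value short of 78 is at most 77, costing at least 128 − 77 = 51 against the maximum total of 1280.
We can afford to lose at most 1280 − 778 = 502, so at most ⌊502/51⌋ = 9 fall short, and at least 1 are ≥ 78.
Exactly 1 works: 1 value at 128 and 9 at 77 total 821; lower one of the high values by 43 (still ≥ 78) to hit 778.

1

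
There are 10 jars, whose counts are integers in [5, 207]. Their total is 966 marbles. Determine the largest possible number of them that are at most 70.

8

Each value at 70 or below falls at least 207 − 70 = 137 short of the ceiling 207.
The ceiling total is 10 × 207 = 2070, and we need 966, so at most ⌊(2070 − 966)/137⌋ = 8 can be that low.
k = 8 is achieved by 8 values at 70 and 2 at 207, total 974; lower one of the 207's by 8 (still > 70) to reach 966.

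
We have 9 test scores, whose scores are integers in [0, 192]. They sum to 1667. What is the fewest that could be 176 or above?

Each value short of 176 is at most 175, costing at least 192 − 175 = 17 against the maximum total of 1728.
We can afford to lose at most 1728 − 1667 = 61, so at most ⌊61/17⌋ = 3 fall short, and at least 6 are ≥ 176.
Exactly 6 works: 6 values at 192 and 3 at 175 total 1677; lower one of the high values by 10 (still ≥ 176) to hit 1667.

6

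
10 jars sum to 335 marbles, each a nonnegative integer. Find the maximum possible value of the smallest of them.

The 10 values sum to 335, so their minimum is at most ⌊335/10⌋ = 33.
Equality holds with 5 values of 33 and 5 values of 34.

33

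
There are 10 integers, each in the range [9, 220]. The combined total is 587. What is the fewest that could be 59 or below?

1

Let j be the number exceeding 59. Then the total is ≥ 60·j + 9·(10 − j) = 90 + 51j.
So 51j ≤ 497 and j ≤ 9; hence at least 10 − 9 = 1 are ≤ 59.
Exactly 1 works: 1 value at 9 and 9 at 60 total 549; raise one of the low values by 38 (still ≤ 59) to hit 587.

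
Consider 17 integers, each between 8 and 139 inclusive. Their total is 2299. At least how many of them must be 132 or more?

9

Each value short of 132 is at most 131, costing at least 139 − 131 = 8 against the maximum total of 2363.
We can afford to lose at most 2363 − 2299 = 64, so at most ⌊64/8⌋ = 8 fall short, and at least 9 are ≥ 132.
Exactly 9 works: 9 values at 139 and 8 at 131 total 2299.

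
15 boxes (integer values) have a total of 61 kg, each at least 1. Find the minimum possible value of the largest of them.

If every one of the 15 were at most 4, the total would be at most 15 × 4 = 60 < 61.
Achievable: 1 of them at 5 and 14 at 4 total 61.

5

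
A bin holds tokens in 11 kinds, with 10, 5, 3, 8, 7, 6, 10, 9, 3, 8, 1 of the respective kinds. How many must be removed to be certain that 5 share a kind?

In the worst case you take as many as possible of each kind without reaching 5: 4 + 4 + 3 + 4 + 4 + 4 + 4 + 4 + 3 + 4 + 1 = 39.
The next one must give 5 of some kind, so 39 + 1 = 40.

40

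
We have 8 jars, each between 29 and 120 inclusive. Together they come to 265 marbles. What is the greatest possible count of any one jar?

Maximizing one value means minimizing the remaining 7.
The other 7 contribute at least 7 × 29 = 203, leaving at most 265 − 203 = 62.
Since 62 ≤ 120, this is achievable: one at 62 and 7 at 29.

62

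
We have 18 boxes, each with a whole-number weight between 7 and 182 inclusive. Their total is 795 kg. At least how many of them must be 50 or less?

3

Let j be the number exceeding 50. Then the total is ≥ 51·j + 7·(18 − j) = 126 + 44j.
So 44j ≤ 669 and j ≤ 15; hence at least 18 − 15 = 3 are ≤ 50.
Exactly 3 works: 3 values at 7 and 15 at 51 total 786; raise one of the low values by 9 (still ≤ 50) to hit 795.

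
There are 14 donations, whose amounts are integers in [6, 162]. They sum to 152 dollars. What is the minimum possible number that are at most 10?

1

If only k of them are at most 10, the other 14 − k are at least 11, so the total is at least (14 − k)·11 + k·6.
This is ≤ 152, so (14 − k)·11 + 6k ≤ 152, which gives k ≥ 1.
Exactly 1 works: 1 value at 6 and 13 at 11 total 149; raise one of the low values by 3 (still ≤ 10) to hit 152.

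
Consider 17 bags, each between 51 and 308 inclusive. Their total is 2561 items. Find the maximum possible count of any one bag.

308

Maximizing one value means minimizing the remaining 16.
The other 16 contribute at least 16 × 51 = 816, leaving at most 2561 − 816 = 1745.
But each bag is capped at 308, so the maximum is 308.
Achievable: one at 308 and the other 16 totalling 2253, which fits since 16 × 51 ≤ 2253 ≤ 16 × 308.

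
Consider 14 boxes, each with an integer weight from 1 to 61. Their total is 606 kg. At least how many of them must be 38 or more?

4

Each value short of 38 is at most 37, costing at least 61 − 37 = 24 against the maximum total of 854.
We can afford to lose at most 854 − 606 = 248, so at most ⌊248/24⌋ = 10 fall short, and at least 4 are ≥ 38.
Exactly 4 works: 4 values at 61 and 10 at 37 total 614; lower one of the high values by 8 (still ≥ 38) to hit 606.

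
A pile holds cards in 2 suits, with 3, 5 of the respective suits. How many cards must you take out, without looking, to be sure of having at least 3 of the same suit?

5

In the worst case you take as many as possible of each suit without reaching 3: 2 + 2 = 4.
The next one must give 3 of some suit, so 4 + 1 = 5.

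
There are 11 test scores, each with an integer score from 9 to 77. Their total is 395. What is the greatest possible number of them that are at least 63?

5

If k of the values are ≥ 63, the total is ≥ 63k + 9(11 − k).
Setting 63k + 9(11 − k) ≤ 395 gives 54k ≤ 296, so k ≤ 5.
k = 5 is achieved by 5 values at 63 and 6 at 9, total 369; add 26 to one value (staying below 63) to reach 395.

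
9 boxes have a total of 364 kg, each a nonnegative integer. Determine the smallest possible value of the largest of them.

Some value must be at least ⌈364/9⌉ = 41, since 9 × 40 = 360 < 364.
Achievable: 4 of them at 41 and 5 at 40 total 364.

41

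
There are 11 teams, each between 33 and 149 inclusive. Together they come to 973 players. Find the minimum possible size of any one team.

33

To make one team as small as possible, make the other 10 as large as possible.
The other 10 can take up 10 × 149 = 1490 ≥ 973 − 33, so one team can sit at its floor of 33.
Achievable: one at 33 and the other 10 totalling 940, which fits since 10 × 33 ≤ 940 ≤ 10 × 149.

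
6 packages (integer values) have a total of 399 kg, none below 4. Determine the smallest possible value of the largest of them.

67

The average is 399/6 > 66, so not all 6 can be 66 or less; the largest is ≥ 67.
Taking 3 copies of 66 and 3 copies of 67 gives exactly 399, so 67 is attained.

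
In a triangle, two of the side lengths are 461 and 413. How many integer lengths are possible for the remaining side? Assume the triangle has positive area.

The triangle inequality gives |461 − 413| < c < 461 + 413, i.e. 48 < c < 874.
So c can be any integer from 49 to 873: 825 values.

825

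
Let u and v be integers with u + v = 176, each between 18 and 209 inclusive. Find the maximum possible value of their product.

7744

With u + v fixed, uv peaks when the two are closest together.
Taking u = 88 and v = 88 (both in [18, 209]) gives uv = 7744.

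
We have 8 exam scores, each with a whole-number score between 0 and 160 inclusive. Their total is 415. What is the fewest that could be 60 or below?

If only k of them are at most 60, the other 8 − k are at least 61, so the total is at least (8 − k)·61 + k·0.
This is ≤ 415, so (8 − k)·61 + 0k ≤ 415, which gives k ≥ 2.
Exactly 2 works: 2 values at 0 and 6 at 61 total 366; raise one of the low values by 49 (still ≤ 60) to hit 415.

2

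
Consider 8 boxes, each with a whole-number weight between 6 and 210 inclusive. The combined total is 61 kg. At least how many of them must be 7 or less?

If only k of them are at most 7, the other 8 − k are at least 8, so the total is at least (8 − k)·8 + k·6.
This is ≤ 61, so (8 − k)·8 + 6k ≤ 61, which gives k ≥ 2.
Exactly 2 works: 2 values at 6 and 6 at 8 total 60; raise one of the low values by 1 (still ≤ 7) to hit 61.

2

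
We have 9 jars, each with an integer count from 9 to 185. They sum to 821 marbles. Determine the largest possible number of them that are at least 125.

6

If k of the values are ≥ 125, the total is ≥ 125k + 9(9 − k).
Setting 125k + 9(9 − k) ≤ 821 gives 116k ≤ 740, so k ≤ 6.
k = 6 is achieved by 6 values at 125 and 3 at 9, total 777; add 44 to one value (staying below 125) to reach 821.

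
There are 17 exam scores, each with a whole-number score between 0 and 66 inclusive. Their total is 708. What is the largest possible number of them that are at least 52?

If k of the values are ≥ 52, the total is ≥ 52k + 0(17 − k).
Setting 52k + 0(17 − k) ≤ 708 gives 52k ≤ 708, so k ≤ 13.
k = 13 is achieved by 13 values at 52 and 4 at 0, total 676; add 32 to one value (staying below 52) to reach 708.

13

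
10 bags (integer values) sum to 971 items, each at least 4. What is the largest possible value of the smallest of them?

97

If every one of the 10 were at least 98, the total would be at least 10 × 98 = 980 > 971.
Equality holds with 9 values of 97 and 1 value of 98.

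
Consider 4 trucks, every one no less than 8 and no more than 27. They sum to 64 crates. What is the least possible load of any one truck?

Minimizing one value means maximizing the remaining 3.
The other 3 can take up 3 × 27 = 81 ≥ 64 − 8, so one truck can sit at its floor of 8.
Achievable: one at 8 and the other 3 totalling 56, which fits since 3 × 8 ≤ 56 ≤ 3 × 27.

8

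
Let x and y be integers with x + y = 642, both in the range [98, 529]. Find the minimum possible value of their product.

59777

For a fixed sum, xy is smallest when x and y are as far apart as possible.
At the endpoint x = 113, y = 642 − 113 = 529, so xy = 113 × 529 = 59777.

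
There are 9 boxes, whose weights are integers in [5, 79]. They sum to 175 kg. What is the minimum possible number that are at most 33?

Let j be the number exceeding 33. Then the total is ≥ 34·j + 5·(9 − j) = 45 + 29j.
So 29j ≤ 130 and j ≤ 4; hence at least 9 − 4 = 5 are ≤ 33.
Exactly 5 works: 5 values at 5 and 4 at 34 total 161; raise one of the low values by 14 (still ≤ 33) to hit 175.

5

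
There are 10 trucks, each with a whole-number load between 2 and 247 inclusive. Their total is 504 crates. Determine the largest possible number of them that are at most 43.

9

Suppose k of them are at most 43. Those contribute at most 43 each and the rest at most 247 each.
So the total is at most 43k + 247(10 − k) = 2470 − 204k. This must still be ≥ 504, so k ≤ 9.
k = 9 is achieved by 9 values at 43 and 1 at 247, total 634; lower one of the 247's by 130 (still > 43) to reach 504.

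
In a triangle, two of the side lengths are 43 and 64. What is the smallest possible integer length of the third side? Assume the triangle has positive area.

The third side must exceed |43 − 64| = 21.
The smallest integer above 21 is 22.

22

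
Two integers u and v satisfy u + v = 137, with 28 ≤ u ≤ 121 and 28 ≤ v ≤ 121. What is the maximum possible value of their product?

uv = u(137 − u) is maximized when u is as near 137/2 as the bounds allow.
Taking u = 68 and v = 69 (both in [28, 121]) gives uv = 4692.

4692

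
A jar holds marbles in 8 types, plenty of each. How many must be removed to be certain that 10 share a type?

In the worst case you draw 9 of each of the 8 types: 8 × 9 = 72.
One more forces 10 of some type, so 72 + 1 = 73.

73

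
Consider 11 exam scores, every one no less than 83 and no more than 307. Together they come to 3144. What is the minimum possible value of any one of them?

To make one score as small as possible, make the other 10 as large as possible.
The other 10 can take up 10 × 307 = 3070 ≥ 3144 − 83, so one score can sit at its floor of 83.
Achievable: one at 83 and the other 10 totalling 3061, which fits since 10 × 83 ≤ 3061 ≤ 10 × 307.

83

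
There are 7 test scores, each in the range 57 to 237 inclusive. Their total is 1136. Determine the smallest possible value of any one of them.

57

To make one score as small as possible, make the other 6 as large as possible.
The other 6 can take up 6 × 237 = 1422 ≥ 1136 − 57, so one score can sit at its floor of 57.
Achievable: one at 57 and the other 6 totalling 1079, which fits since 6 × 57 ≤ 1079 ≤ 6 × 237.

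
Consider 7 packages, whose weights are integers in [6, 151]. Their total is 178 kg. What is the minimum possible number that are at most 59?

Let j be the number exceeding 59. Then the total is ≥ 60·j + 6·(7 − j) = 42 + 54j.
So 54j ≤ 136 and j ≤ 2; hence at least 7 − 2 = 5 are ≤ 59.
Exactly 5 works: 5 values at 6 and 2 at 60 total 150; raise one of the low values by 28 (still ≤ 59) to hit 178.

5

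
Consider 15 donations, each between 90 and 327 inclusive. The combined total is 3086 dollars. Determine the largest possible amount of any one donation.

327

Maximizing one value means minimizing the remaining 14.
The other 14 contribute at least 14 × 90 = 1260, leaving at most 3086 − 1260 = 1826.
But each donation is capped at 327, so the maximum is 327.
Achievable: one at 327 and the other 14 totalling 2759, which fits since 14 × 90 ≤ 2759 ≤ 14 × 327.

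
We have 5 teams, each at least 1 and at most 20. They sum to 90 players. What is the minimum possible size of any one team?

10

Minimizing one value means maximizing the remaining 4.
The other 4 contribute at most 4 × 20 = 80, leaving at least 90 − 80 = 10.
Since 10 ≥ 1, this is achievable: one at 10 and 4 at 20.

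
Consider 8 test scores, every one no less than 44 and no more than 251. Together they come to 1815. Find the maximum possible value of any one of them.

251

To make one score as large as possible, make the other 7 as small as possible.
The other 7 contribute at least 7 × 44 = 308, leaving at most 1815 − 308 = 1507.
But each score is capped at 251, so the maximum is 251.
Achievable: one at 251 and the other 7 totalling 1564, which fits since 7 × 44 ≤ 1564 ≤ 7 × 251.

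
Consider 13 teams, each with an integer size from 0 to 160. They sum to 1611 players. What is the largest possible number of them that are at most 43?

4

Each value at 43 or below falls at least 160 − 43 = 117 short of the ceiling 160.
The ceiling total is 13 × 160 = 2080, and we need 1611, so at most ⌊(2080 − 1611)/117⌋ = 4 can be that low.
k = 4 is achieved by 4 values at 43 and 9 at 160, total 1612; lower one of the 160's by 1 (still > 43) to reach 1611.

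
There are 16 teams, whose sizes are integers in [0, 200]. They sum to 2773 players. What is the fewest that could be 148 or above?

8

If only k of them are at least 148, the other 16 − k are at most 147, so the total is at most k·200 + (16 − k)·147.
This must reach 2773, so k·200 + (16 − k)·147 ≥ 2773, giving k ≥ 8.
Exactly 8 works: 8 values at 200 and 8 at 147 total 2776; lower one of the high values by 3 (still ≥ 148) to hit 2773.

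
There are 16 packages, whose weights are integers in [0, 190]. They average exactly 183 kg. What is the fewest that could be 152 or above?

14

The total is 16 × 183 = 2928.
If only k of them are at least 152, the other 16 − k are at most 151, so the total is at most k·190 + (16 − k)·151.
This must reach 2928, so k·190 + (16 − k)·151 ≥ 2928, giving k ≥ 14.
Exactly 14 works: 14 values at 190 and 2 at 151 total 2962; lower one of the high values by 34 (still ≥ 152) to hit 2928.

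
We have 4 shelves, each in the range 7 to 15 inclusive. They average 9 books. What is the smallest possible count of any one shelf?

7

To make one shelf as small as possible, make the other 3 as large as possible.
The total is 4 × 9 = 36.
The other 3 can take up 3 × 15 = 45 ≥ 36 − 7, so one shelf can sit at its floor of 7.
Achievable: one at 7 and the other 3 totalling 29, which fits since 3 × 7 ≤ 29 ≤ 3 × 15.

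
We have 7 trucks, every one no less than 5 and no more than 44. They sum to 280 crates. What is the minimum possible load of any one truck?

Minimizing one value means maximizing the remaining 6.
The other 6 contribute at most 6 × 44 = 264, leaving at least 280 − 264 = 16.
Since 16 ≥ 5, this is achievable: one at 16 and 6 at 44.

16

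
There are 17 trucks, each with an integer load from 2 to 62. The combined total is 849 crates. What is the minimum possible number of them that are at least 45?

6

Suppose at most 17 − j of them reach 45; then j values are ≤ 44 and the rest ≤ 62.
The total is then ≤ 44·j + 62·(17 − j) = 1054 − 18j. For this to be ≥ 849 we need j ≤ 11, so at least 17 − 11 = 6 must reach 45.
Exactly 6 works: 6 values at 62 and 11 at 44 total 856; lower one of the high values by 7 (still ≥ 45) to hit 849.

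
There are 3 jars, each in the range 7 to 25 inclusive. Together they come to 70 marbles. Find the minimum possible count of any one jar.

20

To make one jar as small as possible, make the other 2 as large as possible.
The other 2 contribute at most 2 × 25 = 50, leaving at least 70 − 50 = 20.
Since 20 ≥ 7, this is achievable: one at 20 and 2 at 25.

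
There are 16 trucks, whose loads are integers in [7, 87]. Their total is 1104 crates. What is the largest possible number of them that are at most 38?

5

Each value at 38 or below falls at least 87 − 38 = 49 short of the ceiling 87.
The ceiling total is 16 × 87 = 1392, and we need 1104, so at most ⌊(1392 − 1104)/49⌋ = 5 can be that low.
k = 5 is achieved by 5 values at 38 and 11 at 87, total 1147; lower one of the 87's by 43 (still > 38) to reach 1104.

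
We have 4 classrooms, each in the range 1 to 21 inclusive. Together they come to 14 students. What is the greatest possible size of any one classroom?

11

To make one classroom as large as possible, make the other 3 as small as possible.
The other 3 contribute at least 3 × 1 = 3, leaving at most 14 − 3 = 11.
Since 11 ≤ 21, this is achievable: one at 11 and 3 at 1.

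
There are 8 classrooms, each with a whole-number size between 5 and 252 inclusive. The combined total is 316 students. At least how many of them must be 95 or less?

Let j be the number exceeding 95. Then the total is ≥ 96·j + 5·(8 − j) = 40 + 91j.
So 91j ≤ 276 and j ≤ 3; hence at least 8 − 3 = 5 are ≤ 95.
Exactly 5 works: 5 values at 5 and 3 at 96 total 313; raise one of the low values by 3 (still ≤ 95) to hit 316.

5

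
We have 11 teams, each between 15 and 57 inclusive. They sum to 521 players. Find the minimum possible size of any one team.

15

Minimizing one value means maximizing the remaining 10.
The other 10 can take up 10 × 57 = 570 ≥ 521 − 15, so one team can sit at its floor of 15.
Achievable: one at 15 and the other 10 totalling 506, which fits since 10 × 15 ≤ 506 ≤ 10 × 57.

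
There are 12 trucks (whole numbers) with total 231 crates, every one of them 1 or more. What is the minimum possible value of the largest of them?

The 12 values sum to 231, so their maximum is at least ⌈231/12⌉ = 20.
Taking 9 copies of 19 and 3 copies of 20 gives exactly 231, so 20 is attained.

20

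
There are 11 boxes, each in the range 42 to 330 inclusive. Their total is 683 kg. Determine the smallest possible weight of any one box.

42

To make one box as small as possible, make the other 10 as large as possible.
The other 10 can take up 10 × 330 = 3300 ≥ 683 − 42, so one box can sit at its floor of 42.
Achievable: one at 42 and the other 10 totalling 641, which fits since 10 × 42 ≤ 641 ≤ 10 × 330.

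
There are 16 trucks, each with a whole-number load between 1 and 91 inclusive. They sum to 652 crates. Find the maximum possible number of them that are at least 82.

7

If k of the values are ≥ 82, the total is ≥ 82k + 1(16 − k).
Setting 82k + 1(16 − k) ≤ 652 gives 81k ≤ 636, so k ≤ 7.
k = 7 is achieved by 7 values at 82 and 9 at 1, total 583; add 69 to one value (staying below 82) to reach 652.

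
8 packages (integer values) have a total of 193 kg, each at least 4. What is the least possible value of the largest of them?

If every one of the 8 were at most 24, the total would be at most 8 × 24 = 192 < 193.
Achievable: 1 of them at 25 and 7 at 24 total 193.

25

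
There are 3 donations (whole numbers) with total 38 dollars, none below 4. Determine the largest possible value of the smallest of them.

The 3 values sum to 38, so their minimum is at most ⌊38/3⌋ = 12.
Taking 1 copy of 12 and 2 copies of 13 gives exactly 38, so 12 is attained.

12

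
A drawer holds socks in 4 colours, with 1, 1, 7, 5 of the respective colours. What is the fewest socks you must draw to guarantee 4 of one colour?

9

In the worst case you take as many as possible of each colour without reaching 4: 1 + 1 + 3 + 3 = 8.
The next one must give 4 of some colour, so 8 + 1 = 9.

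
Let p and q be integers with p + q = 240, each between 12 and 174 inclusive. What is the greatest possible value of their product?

pq = p(240 − p) is maximized when p is as near 240/2 as the bounds allow.
Taking p = 120 and q = 120 (both in [12, 174]) gives pq = 14400.

14400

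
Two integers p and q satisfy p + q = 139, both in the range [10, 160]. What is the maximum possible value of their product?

4830

For a fixed sum, the product pq is largest when p and q are as close as possible.
Taking p = 69 and q = 70 (both in [10, 160]) gives pq = 4830.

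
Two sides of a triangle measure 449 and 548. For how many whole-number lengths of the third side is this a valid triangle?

The triangle inequality gives |449 − 548| < c < 449 + 548, i.e. 99 < c < 997.
So c can be any integer from 100 to 996: 897 values.

897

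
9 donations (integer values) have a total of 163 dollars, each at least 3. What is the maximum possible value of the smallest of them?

The average is 163/9 < 19, so some value is ≤ 18.
Achievable: 8 of them at 18 and 1 at 19 total 163.

18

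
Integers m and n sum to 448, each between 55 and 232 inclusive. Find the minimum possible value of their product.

For a fixed sum, mn is smallest when m and n are as far apart as possible.
The extreme feasible split is m = 216, n = 232, giving mn = 50112.

50112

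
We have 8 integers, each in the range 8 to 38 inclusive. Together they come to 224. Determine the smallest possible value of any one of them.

To make one integer as small as possible, make the other 7 as large as possible.
The other 7 can take up 7 × 38 = 266 ≥ 224 − 8, so one integer can sit at its floor of 8.
Achievable: one at 8 and the other 7 totalling 216, which fits since 7 × 8 ≤ 216 ≤ 7 × 38.

8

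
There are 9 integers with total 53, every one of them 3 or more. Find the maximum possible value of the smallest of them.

5

The 9 values sum to 53, so their minimum is at most ⌊53/9⌋ = 5.
Achievable: 1 of them at 5 and 8 at 6 total 53.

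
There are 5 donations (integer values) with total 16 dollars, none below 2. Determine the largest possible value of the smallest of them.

The average is 16/5 < 4, so some value is ≤ 3.
Taking 4 copies of 3 and 1 copy of 4 gives exactly 16, so 3 is attained.

3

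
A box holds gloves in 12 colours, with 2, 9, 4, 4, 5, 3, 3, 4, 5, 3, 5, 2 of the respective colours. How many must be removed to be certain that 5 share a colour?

In the worst case you take as many as possible of each colour without reaching 5: 2 + 4 + 4 + 4 + 4 + 3 + 3 + 4 + 4 + 3 + 4 + 2 = 41.
The next one must give 5 of some colour, so 41 + 1 = 42.

42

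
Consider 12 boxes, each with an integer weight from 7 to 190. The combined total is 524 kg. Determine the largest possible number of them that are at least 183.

2

If k of the values are ≥ 183, the total is ≥ 183k + 7(12 − k).
Setting 183k + 7(12 − k) ≤ 524 gives 176k ≤ 440, so k ≤ 2.
k = 2 is achieved by 2 values at 183 and 10 at 7, total 436; add 88 to one value (staying below 183) to reach 524.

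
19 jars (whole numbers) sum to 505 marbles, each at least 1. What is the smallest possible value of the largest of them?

27

If every one of the 19 were at most 26, the total would be at most 19 × 26 = 494 < 505.
Achievable: 11 of them at 27 and 8 at 26 total 505.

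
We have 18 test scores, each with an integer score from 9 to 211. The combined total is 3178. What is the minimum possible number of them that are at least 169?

Each value short of 169 is at most 168, costing at least 211 − 168 = 43 against the maximum total of 3798.
We can afford to lose at most 3798 − 3178 = 620, so at most ⌊620/43⌋ = 14 fall short, and at least 4 are ≥ 169.
Exactly 4 works: 4 values at 211 and 14 at 168 total 3196; lower one of the high values by 18 (still ≥ 169) to hit 3178.

4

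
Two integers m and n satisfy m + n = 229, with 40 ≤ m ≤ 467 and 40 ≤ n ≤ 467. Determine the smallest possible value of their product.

Since m + n is fixed, pushing one of them to its bound minimizes the product.
The extreme feasible split is m = 40, n = 189, giving mn = 7560.

7560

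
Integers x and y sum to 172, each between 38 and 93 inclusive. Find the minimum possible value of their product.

7347

xy = x(172 − x) is concave in x, so over [79, 93] it is minimized at an endpoint.
At the endpoint x = 79, y = 172 − 79 = 93, so xy = 79 × 93 = 7347.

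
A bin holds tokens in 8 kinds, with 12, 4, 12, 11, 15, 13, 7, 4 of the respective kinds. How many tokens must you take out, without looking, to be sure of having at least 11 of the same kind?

66

In the worst case you take as many as possible of each kind without reaching 11: 10 + 4 + 10 + 10 + 10 + 10 + 7 + 4 = 65.
The next one must give 11 of some kind, so 65 + 1 = 66.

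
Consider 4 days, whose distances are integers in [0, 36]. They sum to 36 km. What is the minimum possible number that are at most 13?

2

Let j be the number exceeding 13. Then the total is ≥ 14·j + 0·(4 − j) = 0 + 14j.
So 14j ≤ 36 and j ≤ 2; hence at least 4 − 2 = 2 are ≤ 13.
Exactly 2 works: 2 values at 0 and 2 at 14 total 28; raise one of the low values by 8 (still ≤ 13) to hit 36.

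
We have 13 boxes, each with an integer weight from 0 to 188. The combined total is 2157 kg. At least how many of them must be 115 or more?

Suppose at most 13 − j of them reach 115; then j values are ≤ 114 and the rest ≤ 188.
The total is then ≤ 114·j + 188·(13 − j) = 2444 − 74j. For this to be ≥ 2157 we need j ≤ 3, so at least 13 − 3 = 10 must reach 115.
Exactly 10 works: 10 values at 188 and 3 at 114 total 2222; lower one of the high values by 65 (still ≥ 115) to hit 2157.

10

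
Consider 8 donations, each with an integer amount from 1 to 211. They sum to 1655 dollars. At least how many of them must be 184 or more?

Suppose at most 8 − j of them reach 184; then j values are ≤ 183 and the rest ≤ 211.
The total is then ≤ 183·j + 211·(8 − j) = 1688 − 28j. For this to be ≥ 1655 we need j ≤ 1, so at least 8 − 1 = 7 must reach 184.
Exactly 7 works: 7 values at 211 and 1 at 183 total 1660; lower one of the high values by 5 (still ≥ 184) to hit 1655.

7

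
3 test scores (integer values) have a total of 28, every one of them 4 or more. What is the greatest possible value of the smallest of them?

9

If every one of the 3 were at least 10, the total would be at least 3 × 10 = 30 > 28.
Equality holds with 2 values of 9 and 1 value of 10.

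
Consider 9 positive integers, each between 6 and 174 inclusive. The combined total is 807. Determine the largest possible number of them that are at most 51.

6

Each value at 51 or below falls at least 174 − 51 = 123 short of the ceiling 174.
The ceiling total is 9 × 174 = 1566, and we need 807, so at most ⌊(1566 − 807)/123⌋ = 6 can be that low.
k = 6 is achieved by 6 values at 51 and 3 at 174, total 828; lower one of the 174's by 21 (still > 51) to reach 807.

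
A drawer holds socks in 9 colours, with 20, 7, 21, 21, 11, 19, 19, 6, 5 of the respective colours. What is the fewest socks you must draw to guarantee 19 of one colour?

120

In the worst case you take as many as possible of each colour without reaching 19: 18 + 7 + 18 + 18 + 11 + 18 + 18 + 6 + 5 = 119.
The next one must give 19 of some colour, so 119 + 1 = 120.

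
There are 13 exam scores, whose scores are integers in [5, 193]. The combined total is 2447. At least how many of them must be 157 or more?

Suppose at most 13 − j of them reach 157; then j values are ≤ 156 and the rest ≤ 193.
The total is then ≤ 156·j + 193·(13 − j) = 2509 − 37j. For this to be ≥ 2447 we need j ≤ 1, so at least 13 − 1 = 12 must reach 157.
Exactly 12 works: 12 values at 193 and 1 at 156 total 2472; lower one of the high values by 25 (still ≥ 157) to hit 2447.

12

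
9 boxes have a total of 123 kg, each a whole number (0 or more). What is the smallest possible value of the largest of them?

The 9 values sum to 123, so their maximum is at least ⌈123/9⌉ = 14.
Achievable: 6 of them at 14 and 3 at 13 total 123.

14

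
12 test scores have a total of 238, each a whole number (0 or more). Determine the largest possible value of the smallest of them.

19

If every one of the 12 were at least 20, the total would be at least 12 × 20 = 240 > 238.
Achievable: 2 of them at 19 and 10 at 20 total 238.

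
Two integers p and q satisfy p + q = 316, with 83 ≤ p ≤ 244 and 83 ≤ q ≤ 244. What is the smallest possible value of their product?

Since p + q is fixed, pushing one of them to its bound minimizes the product.
At the endpoint p = 83, q = 316 − 83 = 233, so pq = 83 × 233 = 19339.

19339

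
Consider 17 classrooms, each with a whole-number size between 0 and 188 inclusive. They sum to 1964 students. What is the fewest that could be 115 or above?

If only k of them are at least 115, the other 17 − k are at most 114, so the total is at most k·188 + (17 − k)·114.
This must reach 1964, so k·188 + (17 − k)·114 ≥ 1964, giving k ≥ 1.
Exactly 1 works: 1 value at 188 and 16 at 114 total 2012; lower one of the high values by 48 (still ≥ 115) to hit 1964.

1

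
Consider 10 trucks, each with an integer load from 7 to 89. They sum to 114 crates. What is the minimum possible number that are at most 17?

6

Let j be the number exceeding 17. Then the total is ≥ 18·j + 7·(10 − j) = 70 + 11j.
So 11j ≤ 44 and j ≤ 4; hence at least 10 − 4 = 6 are ≤ 17.
Exactly 6 works: 6 values at 7 and 4 at 18 total 114.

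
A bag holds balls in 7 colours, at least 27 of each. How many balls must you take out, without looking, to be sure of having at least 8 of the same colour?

50

You could draw 7 of every colour without reaching 8 of any — 49 in all.
One more forces 8 of some colour, so 49 + 1 = 50.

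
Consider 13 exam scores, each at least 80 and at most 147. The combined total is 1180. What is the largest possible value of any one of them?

To make one score as large as possible, make the other 12 as small as possible.
The other 12 contribute at least 12 × 80 = 960, leaving at most 1180 − 960 = 220.
But each score is capped at 147, so the maximum is 147.
Achievable: one at 147 and the other 12 totalling 1033, which fits since 12 × 80 ≤ 1033 ≤ 12 × 147.

147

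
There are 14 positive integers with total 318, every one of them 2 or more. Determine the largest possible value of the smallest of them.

The 14 values sum to 318, so their minimum is at most ⌊318/14⌋ = 22.
Achievable: 4 of them at 22 and 10 at 23 total 318.

22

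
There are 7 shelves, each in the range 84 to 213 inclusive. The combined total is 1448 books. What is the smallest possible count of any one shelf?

170

To make one shelf as small as possible, make the other 6 as large as possible.
The other 6 contribute at most 6 × 213 = 1278, leaving at least 1448 − 1278 = 170.
Since 170 ≥ 84, this is achievable: one at 170 and 6 at 213.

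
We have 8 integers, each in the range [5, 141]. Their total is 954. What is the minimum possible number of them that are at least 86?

If only k of them are at least 86, the other 8 − k are at most 85, so the total is at most k·141 + (8 − k)·85.
This must reach 954, so k·141 + (8 − k)·85 ≥ 954, giving k ≥ 5.
Exactly 5 works: 5 values at 141 and 3 at 85 total 960; lower one of the high values by 6 (still ≥ 86) to hit 954.

5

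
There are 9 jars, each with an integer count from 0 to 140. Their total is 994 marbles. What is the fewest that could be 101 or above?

3

If only k of them are at least 101, the other 9 − k are at most 100, so the total is at most k·140 + (9 − k)·100.
This must reach 994, so k·140 + (9 − k)·100 ≥ 994, giving k ≥ 3.
Exactly 3 works: 3 values at 140 and 6 at 100 total 1020; lower one of the high values by 26 (still ≥ 101) to hit 994.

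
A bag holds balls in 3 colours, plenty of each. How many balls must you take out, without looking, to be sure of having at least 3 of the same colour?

7

In the worst case you draw 2 of each of the 3 colours: 3 × 2 = 6.
One more forces 3 of some colour, so 6 + 1 = 7.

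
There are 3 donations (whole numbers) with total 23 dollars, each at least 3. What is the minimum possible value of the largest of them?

8

Some value must be at least ⌈23/3⌉ = 8, since 3 × 7 = 21 < 23.
Taking 1 copy of 7 and 2 copies of 8 gives exactly 23, so 8 is attained.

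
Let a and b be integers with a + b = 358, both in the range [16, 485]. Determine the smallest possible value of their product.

Since a + b is fixed, pushing one of them to its bound minimizes the product.
The extreme feasible split is a = 16, b = 342, giving ab = 5472.

5472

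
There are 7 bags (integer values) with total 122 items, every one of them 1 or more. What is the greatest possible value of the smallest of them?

17

The average is 122/7 < 18, so some value is ≤ 17.
Taking 4 copies of 17 and 3 copies of 18 gives exactly 122, so 17 is attained.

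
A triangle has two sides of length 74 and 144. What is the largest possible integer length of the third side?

217

The third side must be less than 74 + 144 = 218.
The largest integer below 218 is 217.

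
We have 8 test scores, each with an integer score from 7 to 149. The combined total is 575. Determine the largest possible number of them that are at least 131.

Suppose k of them are at least 131. Those contribute at least 131 each and the other 8 − k at least 7 each.
So the total is at least 131k + 7(8 − k) = 56 + 124k. This must be ≤ 575, giving k ≤ 4.
k = 4 is achieved by 4 values at 131 and 4 at 7, total 552; add 23 to one value (staying below 131) to reach 575.

4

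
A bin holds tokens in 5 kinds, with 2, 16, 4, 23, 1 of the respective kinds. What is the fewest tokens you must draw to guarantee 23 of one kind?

46

In the worst case you take as many as possible of each kind without reaching 23: 2 + 16 + 4 + 22 + 1 = 45.
The next one must give 23 of some kind, so 45 + 1 = 46.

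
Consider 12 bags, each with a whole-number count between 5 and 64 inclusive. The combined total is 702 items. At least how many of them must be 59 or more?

1

Each value short of 59 is at most 58, costing at least 64 − 58 = 6 against the maximum total of 768.
We can afford to lose at most 768 − 702 = 66, so at most ⌊66/6⌋ = 11 fall short, and at least 1 are ≥ 59.
Exactly 1 works: 1 value at 64 and 11 at 58 total 702.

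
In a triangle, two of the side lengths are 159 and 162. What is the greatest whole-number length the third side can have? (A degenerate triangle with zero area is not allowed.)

The third side must be less than 159 + 162 = 321.
The largest integer below 321 is 320.

320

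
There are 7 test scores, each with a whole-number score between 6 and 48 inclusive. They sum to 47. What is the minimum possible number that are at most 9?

6

Each value above 9 is at least 10, contributing at least 10 − 6 = 4 above the floor 6.
The sum exceeds the floor total 42 by 5, so at most ⌊5/4⌋ = 1 exceed 9, and at least 6 are ≤ 9.
Exactly 6 works: 6 values at 6 and 1 at 10 total 46; raise one of the low values by 1 (still ≤ 9) to hit 47.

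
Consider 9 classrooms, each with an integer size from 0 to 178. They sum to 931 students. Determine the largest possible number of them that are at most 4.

3

Suppose k of them are at most 4. Those contribute at most 4 each and the rest at most 178 each.
So the total is at most 4k + 178(9 − k) = 1602 − 174k. This must still be ≥ 931, so k ≤ 3.
k = 3 is achieved by 3 values at 4 and 6 at 178, total 1080; lower one of the 178's by 149 (still > 4) to reach 931.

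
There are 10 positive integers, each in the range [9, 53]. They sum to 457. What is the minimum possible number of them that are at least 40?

5

If only k of them are at least 40, the other 10 − k are at most 39, so the total is at most k·53 + (10 − k)·39.
This must reach 457, so k·53 + (10 − k)·39 ≥ 457, giving k ≥ 5.
Exactly 5 works: 5 values at 53 and 5 at 39 total 460; lower one of the high values by 3 (still ≥ 40) to hit 457.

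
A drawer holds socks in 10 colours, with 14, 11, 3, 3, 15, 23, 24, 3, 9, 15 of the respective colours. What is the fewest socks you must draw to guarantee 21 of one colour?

114

In the worst case you take as many as possible of each colour without reaching 21: 14 + 11 + 3 + 3 + 15 + 20 + 20 + 3 + 9 + 15 = 113.
The next one must give 21 of some colour, so 113 + 1 = 114.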